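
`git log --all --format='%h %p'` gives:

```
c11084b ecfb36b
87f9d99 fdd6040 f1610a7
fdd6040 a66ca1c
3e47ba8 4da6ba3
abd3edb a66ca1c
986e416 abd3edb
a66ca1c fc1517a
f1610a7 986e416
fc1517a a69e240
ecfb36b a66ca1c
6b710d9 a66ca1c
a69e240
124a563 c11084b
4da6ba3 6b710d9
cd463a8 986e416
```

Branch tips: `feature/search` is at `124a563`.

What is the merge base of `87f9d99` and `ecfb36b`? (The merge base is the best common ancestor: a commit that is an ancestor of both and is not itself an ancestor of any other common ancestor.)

a66ca1c

Ancestors of 87f9d99: {87f9d99, 986e416, a66ca1c, a69e240, abd3edb, f1610a7, fc1517a, fdd6040}.
Ancestors of ecfb36b: {a66ca1c, a69e240, ecfb36b, fc1517a}.
Common ancestors: {a66ca1c, a69e240, fc1517a}.
Among these, a66ca1c is not an ancestor of any other common ancestor — it is the merge base.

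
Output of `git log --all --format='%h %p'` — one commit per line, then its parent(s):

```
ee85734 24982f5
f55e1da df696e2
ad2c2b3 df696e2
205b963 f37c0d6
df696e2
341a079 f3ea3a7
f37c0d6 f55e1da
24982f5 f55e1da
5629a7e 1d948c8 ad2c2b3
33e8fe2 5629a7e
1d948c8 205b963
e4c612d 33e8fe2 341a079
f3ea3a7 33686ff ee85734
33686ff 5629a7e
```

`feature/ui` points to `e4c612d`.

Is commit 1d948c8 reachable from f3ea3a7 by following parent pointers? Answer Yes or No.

Ancestors of f3ea3a7 (commits reachable by following parents): {1d948c8, 205b963, 24982f5, 33686ff, 5629a7e, ad2c2b3, df696e2, ee85734, f37c0d6, f3ea3a7, f55e1da}.
1d948c8 is in that set, so it is an ancestor of f3ea3a7.

Yes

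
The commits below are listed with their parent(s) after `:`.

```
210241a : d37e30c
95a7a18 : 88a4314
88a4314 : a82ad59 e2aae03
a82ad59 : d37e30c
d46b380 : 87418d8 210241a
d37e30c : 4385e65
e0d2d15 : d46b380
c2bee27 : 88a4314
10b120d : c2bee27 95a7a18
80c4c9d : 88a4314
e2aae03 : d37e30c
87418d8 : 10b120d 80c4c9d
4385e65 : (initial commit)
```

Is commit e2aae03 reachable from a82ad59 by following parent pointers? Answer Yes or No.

Ancestors of a82ad59: {4385e65, a82ad59, d37e30c}.
e2aae03 is not in that set, so it is not an ancestor of a82ad59.

No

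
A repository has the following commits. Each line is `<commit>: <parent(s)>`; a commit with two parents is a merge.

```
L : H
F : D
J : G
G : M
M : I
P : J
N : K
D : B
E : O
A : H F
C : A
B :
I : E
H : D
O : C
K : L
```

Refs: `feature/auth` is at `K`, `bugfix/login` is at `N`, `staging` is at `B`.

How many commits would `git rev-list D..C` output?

Reachable from C: {A, B, C, D, F, H}.
Reachable from D: {B, D}.
In C's history but not D's: {A, C, F, H} — 4 commits.

4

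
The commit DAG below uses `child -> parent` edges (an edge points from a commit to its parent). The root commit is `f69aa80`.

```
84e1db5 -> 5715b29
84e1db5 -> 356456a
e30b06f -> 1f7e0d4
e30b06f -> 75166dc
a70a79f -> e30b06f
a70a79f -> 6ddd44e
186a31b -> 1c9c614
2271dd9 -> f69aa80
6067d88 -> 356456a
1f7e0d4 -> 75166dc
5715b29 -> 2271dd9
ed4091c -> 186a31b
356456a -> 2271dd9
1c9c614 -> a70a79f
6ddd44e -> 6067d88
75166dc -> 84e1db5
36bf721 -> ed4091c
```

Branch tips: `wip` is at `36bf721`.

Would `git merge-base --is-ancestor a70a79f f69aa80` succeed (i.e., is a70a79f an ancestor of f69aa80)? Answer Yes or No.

Ancestors of f69aa80: {f69aa80}.
a70a79f is not in that set, so it is not an ancestor of f69aa80.

No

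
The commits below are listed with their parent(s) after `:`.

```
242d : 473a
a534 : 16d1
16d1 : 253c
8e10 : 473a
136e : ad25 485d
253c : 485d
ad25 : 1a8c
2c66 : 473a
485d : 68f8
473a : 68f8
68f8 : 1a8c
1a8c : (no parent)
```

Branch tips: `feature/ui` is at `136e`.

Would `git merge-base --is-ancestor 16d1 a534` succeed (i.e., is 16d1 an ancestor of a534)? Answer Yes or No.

Yes

Ancestors of a534 (commits reachable by following parents): {16d1, 1a8c, 253c, 485d, 68f8, a534}.
16d1 is in that set, so it is an ancestor of a534.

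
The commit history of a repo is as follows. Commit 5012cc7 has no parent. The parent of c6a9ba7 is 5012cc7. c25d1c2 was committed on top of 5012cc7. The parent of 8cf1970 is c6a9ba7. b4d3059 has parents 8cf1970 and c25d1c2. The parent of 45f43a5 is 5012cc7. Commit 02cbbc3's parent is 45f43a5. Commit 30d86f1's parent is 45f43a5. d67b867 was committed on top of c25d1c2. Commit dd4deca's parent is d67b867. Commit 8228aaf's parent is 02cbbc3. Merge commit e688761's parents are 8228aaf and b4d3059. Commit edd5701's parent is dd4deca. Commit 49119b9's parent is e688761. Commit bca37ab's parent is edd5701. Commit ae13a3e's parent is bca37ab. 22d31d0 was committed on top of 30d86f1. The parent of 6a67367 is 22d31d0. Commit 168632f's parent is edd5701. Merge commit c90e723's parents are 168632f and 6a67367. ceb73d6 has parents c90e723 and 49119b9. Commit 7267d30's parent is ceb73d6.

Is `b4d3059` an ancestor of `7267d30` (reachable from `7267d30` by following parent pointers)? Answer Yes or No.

Yes

Ancestors of 7267d30 (commits reachable by following parents): {02cbbc3, 168632f, 22d31d0, 30d86f1, 45f43a5, 49119b9, 5012cc7, 6a67367, 7267d30, 8228aaf, 8cf1970, b4d3059, c25d1c2, c6a9ba7, c90e723, ceb73d6, d67b867, dd4deca, e688761, edd5701}.
b4d3059 is in that set, so it is an ancestor of 7267d30.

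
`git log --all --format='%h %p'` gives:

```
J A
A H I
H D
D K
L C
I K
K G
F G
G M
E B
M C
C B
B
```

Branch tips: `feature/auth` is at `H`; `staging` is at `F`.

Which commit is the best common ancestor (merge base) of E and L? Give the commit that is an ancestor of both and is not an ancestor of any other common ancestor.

Ancestors of E: {B, E}.
Ancestors of L: {B, C, L}.
Common ancestors: {B}.
The only common ancestor is B, so it is the merge base.

B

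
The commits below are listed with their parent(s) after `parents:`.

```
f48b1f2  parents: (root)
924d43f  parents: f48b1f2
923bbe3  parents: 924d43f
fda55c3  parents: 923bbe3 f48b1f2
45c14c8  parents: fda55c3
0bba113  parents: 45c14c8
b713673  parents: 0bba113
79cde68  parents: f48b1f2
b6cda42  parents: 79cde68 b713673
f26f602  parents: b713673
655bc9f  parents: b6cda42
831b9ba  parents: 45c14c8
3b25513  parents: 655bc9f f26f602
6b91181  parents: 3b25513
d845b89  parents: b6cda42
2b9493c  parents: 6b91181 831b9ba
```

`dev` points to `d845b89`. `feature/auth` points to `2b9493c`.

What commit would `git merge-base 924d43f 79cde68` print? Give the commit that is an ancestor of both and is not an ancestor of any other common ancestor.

f48b1f2

Ancestors of 924d43f: {924d43f, f48b1f2}.
Ancestors of 79cde68: {79cde68, f48b1f2}.
Common ancestors: {f48b1f2}.
The only common ancestor is f48b1f2, so it is the merge base.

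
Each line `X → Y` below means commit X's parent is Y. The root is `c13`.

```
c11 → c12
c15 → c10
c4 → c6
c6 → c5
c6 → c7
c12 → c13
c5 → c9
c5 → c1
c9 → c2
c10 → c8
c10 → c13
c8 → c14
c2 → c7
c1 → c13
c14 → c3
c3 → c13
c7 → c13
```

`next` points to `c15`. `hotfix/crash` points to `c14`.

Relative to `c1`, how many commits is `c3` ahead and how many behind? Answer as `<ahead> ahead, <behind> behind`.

Reachable from c3: {c13, c3}.
Reachable from c1: {c1, c13}.
Only in c3's history (ahead): {c3} — 1.
Only in c1's history (behind): {c1} — 1.

1 ahead, 1 behind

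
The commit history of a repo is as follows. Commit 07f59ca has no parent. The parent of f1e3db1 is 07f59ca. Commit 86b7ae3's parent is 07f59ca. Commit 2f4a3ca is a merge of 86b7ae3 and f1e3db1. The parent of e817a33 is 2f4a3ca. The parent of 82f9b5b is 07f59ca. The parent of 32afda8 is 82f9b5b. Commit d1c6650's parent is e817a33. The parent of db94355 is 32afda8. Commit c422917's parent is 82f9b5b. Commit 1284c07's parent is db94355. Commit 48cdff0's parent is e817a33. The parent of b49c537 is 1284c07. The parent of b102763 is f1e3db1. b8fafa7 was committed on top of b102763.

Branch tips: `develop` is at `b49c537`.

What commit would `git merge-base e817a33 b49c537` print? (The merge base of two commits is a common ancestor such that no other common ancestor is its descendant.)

07f59ca

Ancestors of e817a33: {07f59ca, 2f4a3ca, 86b7ae3, e817a33, f1e3db1}.
Ancestors of b49c537: {07f59ca, 1284c07, 32afda8, 82f9b5b, b49c537, db94355}.
Common ancestors: {07f59ca}.
The only common ancestor is 07f59ca, so it is the merge base.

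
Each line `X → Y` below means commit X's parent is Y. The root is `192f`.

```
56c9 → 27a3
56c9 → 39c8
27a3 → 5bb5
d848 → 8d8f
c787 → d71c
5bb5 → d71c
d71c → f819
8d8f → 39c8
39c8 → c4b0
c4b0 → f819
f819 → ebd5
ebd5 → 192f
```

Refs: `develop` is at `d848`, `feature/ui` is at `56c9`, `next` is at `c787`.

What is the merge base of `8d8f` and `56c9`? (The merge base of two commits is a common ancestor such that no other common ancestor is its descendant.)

39c8

Ancestors of 8d8f: {192f, 39c8, 8d8f, c4b0, ebd5, f819}.
Ancestors of 56c9: {192f, 27a3, 39c8, 56c9, 5bb5, c4b0, d71c, ebd5, f819}.
Common ancestors: {192f, 39c8, c4b0, ebd5, f819}.
Among these, 39c8 is not an ancestor of any other common ancestor — it is the merge base.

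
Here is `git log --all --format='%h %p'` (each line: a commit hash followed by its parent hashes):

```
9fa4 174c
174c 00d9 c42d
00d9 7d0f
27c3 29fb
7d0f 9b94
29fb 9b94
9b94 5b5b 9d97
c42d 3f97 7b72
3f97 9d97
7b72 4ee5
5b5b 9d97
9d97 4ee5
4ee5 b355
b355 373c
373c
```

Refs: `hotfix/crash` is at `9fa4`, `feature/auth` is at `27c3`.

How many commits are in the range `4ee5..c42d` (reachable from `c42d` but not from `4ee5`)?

Reachable from c42d: {373c, 3f97, 4ee5, 7b72, 9d97, b355, c42d}.
Reachable from 4ee5: {373c, 4ee5, b355}.
In c42d's history but not 4ee5's: {3f97, 7b72, 9d97, c42d} — 4 commits.

4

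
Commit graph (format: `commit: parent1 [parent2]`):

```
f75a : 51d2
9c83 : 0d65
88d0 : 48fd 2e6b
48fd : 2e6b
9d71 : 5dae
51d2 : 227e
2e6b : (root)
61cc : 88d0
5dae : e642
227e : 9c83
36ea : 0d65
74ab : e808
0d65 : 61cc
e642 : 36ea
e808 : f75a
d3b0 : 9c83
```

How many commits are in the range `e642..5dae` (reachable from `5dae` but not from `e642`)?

1

Reachable from 5dae: {0d65, 2e6b, 36ea, 48fd, 5dae, 61cc, 88d0, e642}.
Reachable from e642: {0d65, 2e6b, 36ea, 48fd, 61cc, 88d0, e642}.
In 5dae's history but not e642's: {5dae} — 1 commit.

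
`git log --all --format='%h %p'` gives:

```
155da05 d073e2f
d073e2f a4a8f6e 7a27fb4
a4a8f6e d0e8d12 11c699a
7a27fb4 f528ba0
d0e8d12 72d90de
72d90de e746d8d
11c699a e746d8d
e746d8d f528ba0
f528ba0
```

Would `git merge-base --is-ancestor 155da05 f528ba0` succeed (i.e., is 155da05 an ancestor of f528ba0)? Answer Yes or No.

Ancestors of f528ba0: {f528ba0}.
155da05 is not in that set, so it is not an ancestor of f528ba0.

No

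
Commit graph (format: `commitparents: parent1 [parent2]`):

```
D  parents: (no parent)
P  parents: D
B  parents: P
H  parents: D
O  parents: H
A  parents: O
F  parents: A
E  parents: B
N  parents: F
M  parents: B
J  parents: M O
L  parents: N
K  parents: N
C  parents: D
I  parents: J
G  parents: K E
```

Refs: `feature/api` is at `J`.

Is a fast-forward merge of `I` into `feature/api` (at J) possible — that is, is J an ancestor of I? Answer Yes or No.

A fast-forward from J to I is possible iff J is an ancestor of I.
Ancestors of I: {B, D, H, I, J, M, O, P}.
J is among them, so fast-forward is possible.

Yes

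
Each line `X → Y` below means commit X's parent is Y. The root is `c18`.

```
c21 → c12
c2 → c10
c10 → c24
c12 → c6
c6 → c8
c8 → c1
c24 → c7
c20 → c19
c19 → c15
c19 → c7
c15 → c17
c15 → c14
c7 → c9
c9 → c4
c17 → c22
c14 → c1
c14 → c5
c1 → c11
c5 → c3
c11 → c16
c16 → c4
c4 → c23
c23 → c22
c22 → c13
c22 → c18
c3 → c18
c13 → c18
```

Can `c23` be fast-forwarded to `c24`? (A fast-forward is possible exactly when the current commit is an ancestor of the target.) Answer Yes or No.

A fast-forward from c23 to c24 is possible iff c23 is an ancestor of c24.
Ancestors of c24: {c13, c18, c22, c23, c24, c4, c7, c9}.
c23 is among them, so fast-forward is possible.

Yes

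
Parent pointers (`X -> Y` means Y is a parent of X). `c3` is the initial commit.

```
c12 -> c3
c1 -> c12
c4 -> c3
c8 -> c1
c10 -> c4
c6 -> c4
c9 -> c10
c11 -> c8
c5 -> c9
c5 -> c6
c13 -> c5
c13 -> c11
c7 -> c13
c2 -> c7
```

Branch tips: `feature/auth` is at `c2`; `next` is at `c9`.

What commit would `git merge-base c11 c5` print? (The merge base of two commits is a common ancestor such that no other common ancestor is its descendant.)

Ancestors of c11: {c1, c11, c12, c3, c8}.
Ancestors of c5: {c10, c3, c4, c5, c6, c9}.
Common ancestors: {c3}.
The only common ancestor is c3, so it is the merge base.

c3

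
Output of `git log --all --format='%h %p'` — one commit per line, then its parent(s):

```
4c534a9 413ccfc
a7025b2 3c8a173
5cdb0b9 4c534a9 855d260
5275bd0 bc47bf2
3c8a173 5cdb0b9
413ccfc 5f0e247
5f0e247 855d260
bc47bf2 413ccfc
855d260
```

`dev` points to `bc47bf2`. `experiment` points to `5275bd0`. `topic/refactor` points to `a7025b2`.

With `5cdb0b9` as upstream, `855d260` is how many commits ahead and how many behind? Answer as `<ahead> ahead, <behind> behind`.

0 ahead, 4 behind

Reachable from 855d260: {855d260}.
Reachable from 5cdb0b9: {413ccfc, 4c534a9, 5cdb0b9, 5f0e247, 855d260}.
Only in 855d260's history (ahead): {} — 0.
Only in 5cdb0b9's history (behind): {413ccfc, 4c534a9, 5cdb0b9, 5f0e247} — 4.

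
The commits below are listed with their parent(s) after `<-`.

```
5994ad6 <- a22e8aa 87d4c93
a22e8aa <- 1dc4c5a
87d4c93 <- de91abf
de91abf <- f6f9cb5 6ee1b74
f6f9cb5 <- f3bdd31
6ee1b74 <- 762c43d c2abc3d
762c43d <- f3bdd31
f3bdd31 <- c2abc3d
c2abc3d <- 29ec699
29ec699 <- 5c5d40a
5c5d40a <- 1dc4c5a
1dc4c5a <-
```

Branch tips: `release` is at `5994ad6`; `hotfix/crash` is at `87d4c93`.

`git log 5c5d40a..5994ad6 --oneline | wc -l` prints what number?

Reachable from 5994ad6: {1dc4c5a, 29ec699, 5994ad6, 5c5d40a, 6ee1b74, 762c43d, 87d4c93, a22e8aa, c2abc3d, de91abf, f3bdd31, f6f9cb5}.
Reachable from 5c5d40a: {1dc4c5a, 5c5d40a}.
In 5994ad6's history but not 5c5d40a's: {29ec699, 5994ad6, 6ee1b74, 762c43d, 87d4c93, a22e8aa, c2abc3d, de91abf, f3bdd31, f6f9cb5} — 10 commits.

10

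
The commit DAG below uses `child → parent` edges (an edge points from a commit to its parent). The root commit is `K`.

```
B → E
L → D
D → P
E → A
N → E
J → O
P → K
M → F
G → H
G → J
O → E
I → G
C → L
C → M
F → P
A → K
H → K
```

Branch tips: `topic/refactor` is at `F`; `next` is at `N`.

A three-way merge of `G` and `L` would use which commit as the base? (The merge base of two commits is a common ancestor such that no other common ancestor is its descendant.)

Ancestors of G: {A, E, G, H, J, K, O}.
Ancestors of L: {D, K, L, P}.
Common ancestors: {K}.
The only common ancestor is K, so it is the merge base.

K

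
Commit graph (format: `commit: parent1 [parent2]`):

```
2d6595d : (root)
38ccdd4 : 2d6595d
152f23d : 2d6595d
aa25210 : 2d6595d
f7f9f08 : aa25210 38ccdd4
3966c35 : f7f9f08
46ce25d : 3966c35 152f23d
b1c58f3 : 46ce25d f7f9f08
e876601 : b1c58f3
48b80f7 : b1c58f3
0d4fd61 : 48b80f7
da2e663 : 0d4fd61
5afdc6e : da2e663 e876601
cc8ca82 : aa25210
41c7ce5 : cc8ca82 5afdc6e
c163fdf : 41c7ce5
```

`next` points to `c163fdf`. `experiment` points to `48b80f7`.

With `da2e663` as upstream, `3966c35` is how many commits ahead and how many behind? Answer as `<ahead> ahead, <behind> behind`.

Reachable from 3966c35: {2d6595d, 38ccdd4, 3966c35, aa25210, f7f9f08}.
Reachable from da2e663: {0d4fd61, 152f23d, 2d6595d, 38ccdd4, 3966c35, 46ce25d, 48b80f7, aa25210, b1c58f3, da2e663, f7f9f08}.
Only in 3966c35's history (ahead): {} — 0.
Only in da2e663's history (behind): {0d4fd61, 152f23d, 46ce25d, 48b80f7, b1c58f3, da2e663} — 6.

0 ahead, 6 behind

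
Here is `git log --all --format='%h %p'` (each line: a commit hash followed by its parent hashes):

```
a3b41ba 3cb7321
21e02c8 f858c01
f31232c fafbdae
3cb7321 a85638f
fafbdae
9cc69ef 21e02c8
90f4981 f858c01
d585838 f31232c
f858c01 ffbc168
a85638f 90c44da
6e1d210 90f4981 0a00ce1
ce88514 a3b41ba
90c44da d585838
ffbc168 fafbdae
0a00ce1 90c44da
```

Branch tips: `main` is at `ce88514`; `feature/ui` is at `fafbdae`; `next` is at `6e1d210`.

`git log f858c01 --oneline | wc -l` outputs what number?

Walking parent pointers from f858c01: reachable set = {f858c01, fafbdae, ffbc168}.
That is 3 commits.

3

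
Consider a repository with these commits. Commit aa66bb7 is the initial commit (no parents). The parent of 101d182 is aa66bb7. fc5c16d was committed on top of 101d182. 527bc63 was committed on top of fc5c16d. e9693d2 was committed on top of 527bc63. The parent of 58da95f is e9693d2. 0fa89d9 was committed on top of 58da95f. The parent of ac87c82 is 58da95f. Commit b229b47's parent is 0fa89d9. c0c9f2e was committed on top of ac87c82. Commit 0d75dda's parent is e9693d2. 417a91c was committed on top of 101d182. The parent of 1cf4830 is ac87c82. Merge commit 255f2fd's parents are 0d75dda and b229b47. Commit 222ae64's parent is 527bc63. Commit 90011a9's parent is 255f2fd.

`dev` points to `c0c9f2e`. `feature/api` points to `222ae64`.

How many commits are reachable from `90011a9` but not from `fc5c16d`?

8

Reachable from 90011a9: {0d75dda, 0fa89d9, 101d182, 255f2fd, 527bc63, 58da95f, 90011a9, aa66bb7, b229b47, e9693d2, fc5c16d}.
Reachable from fc5c16d: {101d182, aa66bb7, fc5c16d}.
In 90011a9's history but not fc5c16d's: {0d75dda, 0fa89d9, 255f2fd, 527bc63, 58da95f, 90011a9, b229b47, e9693d2} — 8 commits.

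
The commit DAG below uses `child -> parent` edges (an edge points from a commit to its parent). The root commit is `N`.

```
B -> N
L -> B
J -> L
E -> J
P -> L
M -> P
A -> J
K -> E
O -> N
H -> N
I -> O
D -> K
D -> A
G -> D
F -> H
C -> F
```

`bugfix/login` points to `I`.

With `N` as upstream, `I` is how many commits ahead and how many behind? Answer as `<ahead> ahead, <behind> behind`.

2 ahead, 0 behind

Reachable from I: {I, N, O}.
Reachable from N: {N}.
Only in I's history (ahead): {I, O} — 2.
Only in N's history (behind): {} — 0.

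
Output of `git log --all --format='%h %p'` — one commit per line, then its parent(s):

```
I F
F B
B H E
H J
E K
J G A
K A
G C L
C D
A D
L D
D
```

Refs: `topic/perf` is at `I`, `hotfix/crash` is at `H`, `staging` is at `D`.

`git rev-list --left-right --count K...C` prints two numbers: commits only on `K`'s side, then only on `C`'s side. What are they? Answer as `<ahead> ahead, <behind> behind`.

Reachable from K: {A, D, K}.
Reachable from C: {C, D}.
Only in K's history (ahead): {A, K} — 2.
Only in C's history (behind): {C} — 1.

2 ahead, 1 behind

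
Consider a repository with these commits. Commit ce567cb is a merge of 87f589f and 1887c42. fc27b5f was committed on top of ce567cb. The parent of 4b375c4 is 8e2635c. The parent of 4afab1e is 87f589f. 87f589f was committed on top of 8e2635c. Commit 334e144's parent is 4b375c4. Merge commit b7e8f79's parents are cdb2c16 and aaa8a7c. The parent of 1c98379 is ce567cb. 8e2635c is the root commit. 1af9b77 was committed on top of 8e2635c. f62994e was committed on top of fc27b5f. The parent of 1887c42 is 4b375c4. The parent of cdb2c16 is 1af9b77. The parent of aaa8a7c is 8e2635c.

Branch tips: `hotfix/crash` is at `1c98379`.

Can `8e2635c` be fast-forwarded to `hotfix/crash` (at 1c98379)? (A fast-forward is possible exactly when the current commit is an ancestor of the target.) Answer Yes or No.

Yes

A fast-forward from 8e2635c to 1c98379 is possible iff 8e2635c is an ancestor of 1c98379.
Ancestors of 1c98379: {1887c42, 1c98379, 4b375c4, 87f589f, 8e2635c, ce567cb}.
8e2635c is among them, so fast-forward is possible.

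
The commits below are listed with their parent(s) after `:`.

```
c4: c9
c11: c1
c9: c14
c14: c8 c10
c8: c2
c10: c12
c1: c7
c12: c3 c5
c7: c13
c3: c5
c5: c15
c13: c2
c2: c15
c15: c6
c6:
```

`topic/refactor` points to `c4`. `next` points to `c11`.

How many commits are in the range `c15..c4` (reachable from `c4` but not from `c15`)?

Reachable from c4: {c10, c12, c14, c15, c2, c3, c4, c5, c6, c8, c9}.
Reachable from c15: {c15, c6}.
In c4's history but not c15's: {c10, c12, c14, c2, c3, c4, c5, c8, c9} — 9 commits.

9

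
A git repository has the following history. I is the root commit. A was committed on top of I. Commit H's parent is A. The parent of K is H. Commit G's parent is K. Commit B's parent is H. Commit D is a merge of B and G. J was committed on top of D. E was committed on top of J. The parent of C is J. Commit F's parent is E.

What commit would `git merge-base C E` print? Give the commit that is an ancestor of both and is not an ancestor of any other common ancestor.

Ancestors of C: {A, B, C, D, G, H, I, J, K}.
Ancestors of E: {A, B, D, E, G, H, I, J, K}.
Common ancestors: {A, B, D, G, H, I, J, K}.
Among these, J is not an ancestor of any other common ancestor — it is the merge base.

J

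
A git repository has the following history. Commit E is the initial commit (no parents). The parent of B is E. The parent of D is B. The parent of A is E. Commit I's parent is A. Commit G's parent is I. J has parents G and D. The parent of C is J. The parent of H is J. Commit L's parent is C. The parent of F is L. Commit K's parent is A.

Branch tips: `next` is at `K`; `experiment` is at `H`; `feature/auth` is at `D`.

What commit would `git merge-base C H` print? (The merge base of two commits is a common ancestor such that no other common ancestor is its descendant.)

J

Ancestors of C: {A, B, C, D, E, G, I, J}.
Ancestors of H: {A, B, D, E, G, H, I, J}.
Common ancestors: {A, B, D, E, G, I, J}.
Among these, J is not an ancestor of any other common ancestor — it is the merge base.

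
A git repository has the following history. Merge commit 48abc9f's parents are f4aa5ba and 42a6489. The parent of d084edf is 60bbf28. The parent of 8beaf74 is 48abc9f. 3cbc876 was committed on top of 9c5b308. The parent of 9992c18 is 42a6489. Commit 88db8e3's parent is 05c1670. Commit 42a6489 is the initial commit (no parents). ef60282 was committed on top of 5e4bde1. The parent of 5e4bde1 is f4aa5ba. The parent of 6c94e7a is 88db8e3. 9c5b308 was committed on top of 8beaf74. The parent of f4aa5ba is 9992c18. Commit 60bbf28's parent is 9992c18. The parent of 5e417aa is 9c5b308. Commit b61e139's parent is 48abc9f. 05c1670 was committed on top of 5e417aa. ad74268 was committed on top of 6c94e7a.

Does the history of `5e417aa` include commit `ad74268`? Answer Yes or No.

No

Ancestors of 5e417aa: {42a6489, 48abc9f, 5e417aa, 8beaf74, 9992c18, 9c5b308, f4aa5ba}.
ad74268 is not in that set, so it is not an ancestor of 5e417aa.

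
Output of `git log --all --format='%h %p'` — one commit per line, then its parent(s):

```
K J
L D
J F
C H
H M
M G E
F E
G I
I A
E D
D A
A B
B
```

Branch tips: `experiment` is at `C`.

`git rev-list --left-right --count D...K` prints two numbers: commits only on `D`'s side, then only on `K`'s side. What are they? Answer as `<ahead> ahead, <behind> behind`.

0 ahead, 4 behind

Reachable from D: {A, B, D}.
Reachable from K: {A, B, D, E, F, J, K}.
Only in D's history (ahead): {} — 0.
Only in K's history (behind): {E, F, J, K} — 4.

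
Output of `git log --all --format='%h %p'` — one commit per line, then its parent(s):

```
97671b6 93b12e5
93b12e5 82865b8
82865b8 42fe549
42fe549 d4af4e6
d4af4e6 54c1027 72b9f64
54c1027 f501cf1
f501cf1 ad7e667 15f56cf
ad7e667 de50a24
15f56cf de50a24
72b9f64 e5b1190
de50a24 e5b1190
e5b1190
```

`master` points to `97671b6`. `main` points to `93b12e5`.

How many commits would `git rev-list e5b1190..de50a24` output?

1

Reachable from de50a24: {de50a24, e5b1190}.
Reachable from e5b1190: {e5b1190}.
In de50a24's history but not e5b1190's: {de50a24} — 1 commit.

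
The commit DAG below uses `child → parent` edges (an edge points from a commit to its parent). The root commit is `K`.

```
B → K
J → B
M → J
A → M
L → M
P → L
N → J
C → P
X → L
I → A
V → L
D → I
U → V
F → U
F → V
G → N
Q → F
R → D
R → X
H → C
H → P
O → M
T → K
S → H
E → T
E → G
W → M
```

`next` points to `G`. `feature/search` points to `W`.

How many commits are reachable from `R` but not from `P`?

5

Reachable from R: {A, B, D, I, J, K, L, M, R, X}.
Reachable from P: {B, J, K, L, M, P}.
In R's history but not P's: {A, D, I, R, X} — 5 commits.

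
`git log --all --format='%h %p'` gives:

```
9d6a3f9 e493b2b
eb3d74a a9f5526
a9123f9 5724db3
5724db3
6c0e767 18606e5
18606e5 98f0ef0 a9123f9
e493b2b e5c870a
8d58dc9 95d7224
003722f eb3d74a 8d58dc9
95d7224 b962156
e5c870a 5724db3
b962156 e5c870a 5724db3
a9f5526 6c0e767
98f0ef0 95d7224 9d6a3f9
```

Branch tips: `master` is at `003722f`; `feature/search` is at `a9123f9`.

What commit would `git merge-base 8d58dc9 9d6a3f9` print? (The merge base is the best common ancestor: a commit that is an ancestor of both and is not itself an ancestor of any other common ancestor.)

Ancestors of 8d58dc9: {5724db3, 8d58dc9, 95d7224, b962156, e5c870a}.
Ancestors of 9d6a3f9: {5724db3, 9d6a3f9, e493b2b, e5c870a}.
Common ancestors: {5724db3, e5c870a}.
Among these, e5c870a is not an ancestor of any other common ancestor — it is the merge base.

e5c870a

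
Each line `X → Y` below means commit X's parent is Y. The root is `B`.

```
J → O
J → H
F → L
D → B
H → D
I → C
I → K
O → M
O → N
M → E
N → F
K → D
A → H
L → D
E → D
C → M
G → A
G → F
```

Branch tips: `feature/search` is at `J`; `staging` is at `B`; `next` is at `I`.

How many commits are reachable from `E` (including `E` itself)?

Walking parent pointers from E: reachable set = {B, D, E}.
That is 3 commits.

3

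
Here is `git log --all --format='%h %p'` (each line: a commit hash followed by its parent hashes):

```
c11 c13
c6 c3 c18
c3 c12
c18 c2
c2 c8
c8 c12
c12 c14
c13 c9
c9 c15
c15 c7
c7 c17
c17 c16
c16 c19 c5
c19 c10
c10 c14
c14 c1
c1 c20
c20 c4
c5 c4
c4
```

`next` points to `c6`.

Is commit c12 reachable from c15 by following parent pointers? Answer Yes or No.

Ancestors of c15: {c1, c10, c14, c15, c16, c17, c19, c20, c4, c5, c7}.
c12 is not in that set, so it is not an ancestor of c15.

No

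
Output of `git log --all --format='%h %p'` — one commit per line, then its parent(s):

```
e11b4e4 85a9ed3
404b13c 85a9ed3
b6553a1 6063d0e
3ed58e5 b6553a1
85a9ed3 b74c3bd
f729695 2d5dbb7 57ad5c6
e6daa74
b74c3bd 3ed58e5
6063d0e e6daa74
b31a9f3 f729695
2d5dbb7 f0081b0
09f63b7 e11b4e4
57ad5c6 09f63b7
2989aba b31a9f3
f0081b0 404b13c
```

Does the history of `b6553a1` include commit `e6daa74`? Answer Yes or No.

Yes

Ancestors of b6553a1 (commits reachable by following parents): {6063d0e, b6553a1, e6daa74}.
e6daa74 is in that set, so it is an ancestor of b6553a1.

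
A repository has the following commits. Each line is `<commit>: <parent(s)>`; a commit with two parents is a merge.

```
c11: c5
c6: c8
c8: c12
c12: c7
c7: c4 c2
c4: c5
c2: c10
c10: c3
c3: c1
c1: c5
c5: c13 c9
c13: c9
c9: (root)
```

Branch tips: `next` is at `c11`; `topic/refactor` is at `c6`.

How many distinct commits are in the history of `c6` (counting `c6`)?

12

Walking parent pointers from c6: reachable set = {c1, c10, c12, c13, c2, c3, c4, c5, c6, c7, c8, c9}.
That is 12 commits.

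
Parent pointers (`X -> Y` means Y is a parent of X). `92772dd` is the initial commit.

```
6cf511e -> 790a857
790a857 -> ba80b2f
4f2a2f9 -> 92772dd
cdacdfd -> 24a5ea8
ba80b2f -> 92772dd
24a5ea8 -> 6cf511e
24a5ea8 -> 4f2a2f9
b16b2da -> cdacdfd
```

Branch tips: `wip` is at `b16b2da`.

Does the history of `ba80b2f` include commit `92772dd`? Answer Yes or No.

Yes

Ancestors of ba80b2f (commits reachable by following parents): {92772dd, ba80b2f}.
92772dd is in that set, so it is an ancestor of ba80b2f.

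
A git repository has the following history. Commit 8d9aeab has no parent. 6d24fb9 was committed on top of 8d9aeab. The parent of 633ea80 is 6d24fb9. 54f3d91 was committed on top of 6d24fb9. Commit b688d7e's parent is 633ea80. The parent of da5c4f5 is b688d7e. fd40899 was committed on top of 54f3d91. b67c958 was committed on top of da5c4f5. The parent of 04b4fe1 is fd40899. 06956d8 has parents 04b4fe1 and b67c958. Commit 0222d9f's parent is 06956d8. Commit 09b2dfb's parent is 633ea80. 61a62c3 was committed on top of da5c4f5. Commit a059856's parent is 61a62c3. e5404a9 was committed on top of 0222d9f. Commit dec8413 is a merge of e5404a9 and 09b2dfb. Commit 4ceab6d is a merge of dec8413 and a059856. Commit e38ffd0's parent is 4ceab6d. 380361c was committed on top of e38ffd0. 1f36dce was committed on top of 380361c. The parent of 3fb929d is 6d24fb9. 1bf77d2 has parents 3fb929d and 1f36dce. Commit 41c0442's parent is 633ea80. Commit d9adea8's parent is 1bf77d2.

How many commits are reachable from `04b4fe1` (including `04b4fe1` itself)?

Walking parent pointers from 04b4fe1: reachable set = {04b4fe1, 54f3d91, 6d24fb9, 8d9aeab, fd40899}.
That is 5 commits.

5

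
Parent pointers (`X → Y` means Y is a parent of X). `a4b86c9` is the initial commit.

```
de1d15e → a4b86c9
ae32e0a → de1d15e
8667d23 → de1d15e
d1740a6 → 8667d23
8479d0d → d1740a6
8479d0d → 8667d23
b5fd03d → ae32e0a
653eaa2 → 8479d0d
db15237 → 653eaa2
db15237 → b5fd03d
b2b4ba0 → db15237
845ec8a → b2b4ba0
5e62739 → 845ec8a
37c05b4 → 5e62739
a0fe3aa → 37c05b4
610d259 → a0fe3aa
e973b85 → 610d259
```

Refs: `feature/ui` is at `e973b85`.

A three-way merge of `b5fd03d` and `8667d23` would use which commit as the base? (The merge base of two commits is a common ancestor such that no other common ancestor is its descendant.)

Ancestors of b5fd03d: {a4b86c9, ae32e0a, b5fd03d, de1d15e}.
Ancestors of 8667d23: {8667d23, a4b86c9, de1d15e}.
Common ancestors: {a4b86c9, de1d15e}.
Among these, de1d15e is not an ancestor of any other common ancestor — it is the merge base.

de1d15e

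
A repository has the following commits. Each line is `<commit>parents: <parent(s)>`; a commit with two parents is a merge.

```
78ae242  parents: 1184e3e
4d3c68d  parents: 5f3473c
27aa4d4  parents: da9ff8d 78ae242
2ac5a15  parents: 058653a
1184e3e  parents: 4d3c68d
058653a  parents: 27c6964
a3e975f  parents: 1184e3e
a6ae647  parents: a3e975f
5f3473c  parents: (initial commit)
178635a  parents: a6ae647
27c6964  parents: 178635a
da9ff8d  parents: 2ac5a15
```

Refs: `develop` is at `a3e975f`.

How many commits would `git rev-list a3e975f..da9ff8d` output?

Reachable from da9ff8d: {058653a, 1184e3e, 178635a, 27c6964, 2ac5a15, 4d3c68d, 5f3473c, a3e975f, a6ae647, da9ff8d}.
Reachable from a3e975f: {1184e3e, 4d3c68d, 5f3473c, a3e975f}.
In da9ff8d's history but not a3e975f's: {058653a, 178635a, 27c6964, 2ac5a15, a6ae647, da9ff8d} — 6 commits.

6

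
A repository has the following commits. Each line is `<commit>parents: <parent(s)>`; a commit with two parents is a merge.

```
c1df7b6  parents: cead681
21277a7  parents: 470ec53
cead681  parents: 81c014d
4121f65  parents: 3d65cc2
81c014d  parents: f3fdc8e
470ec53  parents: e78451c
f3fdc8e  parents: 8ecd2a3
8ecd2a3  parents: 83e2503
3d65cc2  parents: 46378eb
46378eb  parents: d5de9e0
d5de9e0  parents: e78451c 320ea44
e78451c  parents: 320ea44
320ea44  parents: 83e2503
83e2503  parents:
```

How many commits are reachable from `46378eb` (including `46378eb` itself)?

Walking parent pointers from 46378eb: reachable set = {320ea44, 46378eb, 83e2503, d5de9e0, e78451c}.
That is 5 commits.

5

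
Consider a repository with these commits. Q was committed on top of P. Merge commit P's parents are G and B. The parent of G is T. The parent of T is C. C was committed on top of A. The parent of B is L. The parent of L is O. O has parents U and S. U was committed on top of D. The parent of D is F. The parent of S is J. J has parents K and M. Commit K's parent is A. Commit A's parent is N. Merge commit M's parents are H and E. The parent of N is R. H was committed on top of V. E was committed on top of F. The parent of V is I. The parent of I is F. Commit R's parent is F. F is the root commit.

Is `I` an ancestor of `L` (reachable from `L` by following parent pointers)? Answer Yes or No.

Ancestors of L (commits reachable by following parents): {A, D, E, F, H, I, J, K, L, M, N, O, R, S, U, V}.
I is in that set, so it is an ancestor of L.

Yes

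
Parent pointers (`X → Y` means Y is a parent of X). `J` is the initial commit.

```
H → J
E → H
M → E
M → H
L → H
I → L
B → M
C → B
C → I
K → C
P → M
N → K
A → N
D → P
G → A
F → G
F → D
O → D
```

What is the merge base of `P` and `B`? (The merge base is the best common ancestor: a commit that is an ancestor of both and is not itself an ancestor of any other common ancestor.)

Ancestors of P: {E, H, J, M, P}.
Ancestors of B: {B, E, H, J, M}.
Common ancestors: {E, H, J, M}.
Among these, M is not an ancestor of any other common ancestor — it is the merge base.

M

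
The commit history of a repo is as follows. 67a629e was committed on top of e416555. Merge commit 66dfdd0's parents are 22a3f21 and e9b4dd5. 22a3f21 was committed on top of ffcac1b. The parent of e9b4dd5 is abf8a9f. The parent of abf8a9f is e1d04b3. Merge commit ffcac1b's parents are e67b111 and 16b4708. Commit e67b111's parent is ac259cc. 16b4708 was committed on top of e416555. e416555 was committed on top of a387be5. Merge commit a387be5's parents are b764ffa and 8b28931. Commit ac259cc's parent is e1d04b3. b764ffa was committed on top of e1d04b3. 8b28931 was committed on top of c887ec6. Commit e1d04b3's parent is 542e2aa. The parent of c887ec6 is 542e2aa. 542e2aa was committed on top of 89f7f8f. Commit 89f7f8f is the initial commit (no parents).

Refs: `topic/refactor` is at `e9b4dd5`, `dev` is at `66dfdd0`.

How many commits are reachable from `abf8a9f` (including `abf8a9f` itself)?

4

Walking parent pointers from abf8a9f: reachable set = {542e2aa, 89f7f8f, abf8a9f, e1d04b3}.
That is 4 commits.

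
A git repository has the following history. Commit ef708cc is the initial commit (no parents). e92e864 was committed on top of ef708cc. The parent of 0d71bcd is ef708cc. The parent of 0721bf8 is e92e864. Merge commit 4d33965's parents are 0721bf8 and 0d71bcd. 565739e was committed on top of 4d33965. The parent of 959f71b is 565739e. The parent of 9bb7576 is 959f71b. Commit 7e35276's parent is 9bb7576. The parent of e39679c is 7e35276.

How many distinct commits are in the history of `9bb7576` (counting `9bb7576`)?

8

Walking parent pointers from 9bb7576: reachable set = {0721bf8, 0d71bcd, 4d33965, 565739e, 959f71b, 9bb7576, e92e864, ef708cc}.
That is 8 commits.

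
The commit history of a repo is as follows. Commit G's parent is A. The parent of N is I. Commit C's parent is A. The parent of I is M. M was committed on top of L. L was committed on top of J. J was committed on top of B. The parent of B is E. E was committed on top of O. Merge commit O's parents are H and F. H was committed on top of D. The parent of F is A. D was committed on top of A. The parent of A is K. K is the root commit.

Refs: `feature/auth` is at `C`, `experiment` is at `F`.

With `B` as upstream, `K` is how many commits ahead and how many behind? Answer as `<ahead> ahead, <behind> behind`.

0 ahead, 7 behind

Reachable from K: {K}.
Reachable from B: {A, B, D, E, F, H, K, O}.
Only in K's history (ahead): {} — 0.
Only in B's history (behind): {A, B, D, E, F, H, O} — 7.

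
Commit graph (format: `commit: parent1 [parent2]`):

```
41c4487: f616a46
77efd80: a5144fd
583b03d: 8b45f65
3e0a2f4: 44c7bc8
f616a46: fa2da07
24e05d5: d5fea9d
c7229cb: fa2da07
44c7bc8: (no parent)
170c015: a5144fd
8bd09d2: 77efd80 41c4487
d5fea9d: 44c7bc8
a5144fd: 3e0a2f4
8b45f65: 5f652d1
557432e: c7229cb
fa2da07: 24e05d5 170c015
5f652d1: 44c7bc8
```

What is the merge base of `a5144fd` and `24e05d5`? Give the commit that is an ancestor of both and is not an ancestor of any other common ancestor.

Ancestors of a5144fd: {3e0a2f4, 44c7bc8, a5144fd}.
Ancestors of 24e05d5: {24e05d5, 44c7bc8, d5fea9d}.
Common ancestors: {44c7bc8}.
The only common ancestor is 44c7bc8, so it is the merge base.

44c7bc8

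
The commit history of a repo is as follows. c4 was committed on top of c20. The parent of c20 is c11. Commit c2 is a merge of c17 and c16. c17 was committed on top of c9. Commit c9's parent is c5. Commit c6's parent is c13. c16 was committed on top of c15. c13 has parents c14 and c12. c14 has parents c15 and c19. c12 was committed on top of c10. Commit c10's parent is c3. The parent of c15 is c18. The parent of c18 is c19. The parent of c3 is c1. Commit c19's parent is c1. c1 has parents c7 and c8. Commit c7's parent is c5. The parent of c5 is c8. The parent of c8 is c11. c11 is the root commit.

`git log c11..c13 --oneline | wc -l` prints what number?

Reachable from c13: {c1, c10, c11, c12, c13, c14, c15, c18, c19, c3, c5, c7, c8}.
Reachable from c11: {c11}.
In c13's history but not c11's: {c1, c10, c12, c13, c14, c15, c18, c19, c3, c5, c7, c8} — 12 commits.

12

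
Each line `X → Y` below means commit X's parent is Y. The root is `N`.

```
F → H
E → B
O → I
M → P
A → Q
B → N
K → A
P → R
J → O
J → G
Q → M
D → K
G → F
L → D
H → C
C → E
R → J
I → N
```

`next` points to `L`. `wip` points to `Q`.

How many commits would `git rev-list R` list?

Walking parent pointers from R: reachable set = {B, C, E, F, G, H, I, J, N, O, R}.
That is 11 commits.

11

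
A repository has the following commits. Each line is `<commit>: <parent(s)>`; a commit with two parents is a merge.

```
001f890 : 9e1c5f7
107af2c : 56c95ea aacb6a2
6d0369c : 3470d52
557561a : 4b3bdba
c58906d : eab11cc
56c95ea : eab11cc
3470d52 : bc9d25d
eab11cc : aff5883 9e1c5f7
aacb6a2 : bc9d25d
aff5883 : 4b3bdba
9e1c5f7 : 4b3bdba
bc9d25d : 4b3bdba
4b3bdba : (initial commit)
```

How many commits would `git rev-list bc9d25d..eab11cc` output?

3

Reachable from eab11cc: {4b3bdba, 9e1c5f7, aff5883, eab11cc}.
Reachable from bc9d25d: {4b3bdba, bc9d25d}.
In eab11cc's history but not bc9d25d's: {9e1c5f7, aff5883, eab11cc} — 3 commits.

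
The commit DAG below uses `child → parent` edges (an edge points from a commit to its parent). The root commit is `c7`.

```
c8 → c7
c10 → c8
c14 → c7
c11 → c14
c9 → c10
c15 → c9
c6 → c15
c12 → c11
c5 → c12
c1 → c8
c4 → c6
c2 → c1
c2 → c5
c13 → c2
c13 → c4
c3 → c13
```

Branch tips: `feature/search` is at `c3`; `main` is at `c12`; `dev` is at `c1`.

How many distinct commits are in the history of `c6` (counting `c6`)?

6

Walking parent pointers from c6: reachable set = {c10, c15, c6, c7, c8, c9}.
That is 6 commits.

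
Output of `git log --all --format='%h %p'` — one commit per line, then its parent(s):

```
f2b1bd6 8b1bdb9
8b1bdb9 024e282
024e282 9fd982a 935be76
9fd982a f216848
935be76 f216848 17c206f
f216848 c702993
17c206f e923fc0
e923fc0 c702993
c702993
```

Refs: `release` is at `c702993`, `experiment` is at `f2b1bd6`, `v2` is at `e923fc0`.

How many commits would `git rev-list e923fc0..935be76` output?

Reachable from 935be76: {17c206f, 935be76, c702993, e923fc0, f216848}.
Reachable from e923fc0: {c702993, e923fc0}.
In 935be76's history but not e923fc0's: {17c206f, 935be76, f216848} — 3 commits.

3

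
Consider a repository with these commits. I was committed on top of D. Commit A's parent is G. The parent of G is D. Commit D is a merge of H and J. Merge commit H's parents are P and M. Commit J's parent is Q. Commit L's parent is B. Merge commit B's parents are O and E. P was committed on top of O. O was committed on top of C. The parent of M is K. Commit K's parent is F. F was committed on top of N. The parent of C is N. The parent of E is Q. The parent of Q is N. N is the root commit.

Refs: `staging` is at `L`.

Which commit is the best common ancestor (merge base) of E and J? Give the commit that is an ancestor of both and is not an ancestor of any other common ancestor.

Q

Ancestors of E: {E, N, Q}.
Ancestors of J: {J, N, Q}.
Common ancestors: {N, Q}.
Among these, Q is not an ancestor of any other common ancestor — it is the merge base.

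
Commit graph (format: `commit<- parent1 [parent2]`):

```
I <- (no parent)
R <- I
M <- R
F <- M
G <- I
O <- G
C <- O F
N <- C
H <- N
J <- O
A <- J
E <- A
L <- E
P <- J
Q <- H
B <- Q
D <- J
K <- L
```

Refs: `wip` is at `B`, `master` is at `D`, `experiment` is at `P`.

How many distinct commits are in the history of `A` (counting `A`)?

Walking parent pointers from A: reachable set = {A, G, I, J, O}.
That is 5 commits.

5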